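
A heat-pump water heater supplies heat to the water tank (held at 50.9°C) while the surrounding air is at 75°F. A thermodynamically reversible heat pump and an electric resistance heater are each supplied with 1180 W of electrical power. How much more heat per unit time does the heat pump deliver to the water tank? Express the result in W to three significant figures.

13000 W

In absolute terms T_C = 297.04 K and T_H = 324.05 K, so ΔT = 27.01 K.
COP_Carnot = T_H/ΔT = 324.05/27.01 = 12.00.
The heat pump delivers Q̇_H = COP × Ẇ = 14160 W; the resistance heater delivers Ẇ = 1180 W.
Extra = (COP − 1)·Ẇ = 12980 W.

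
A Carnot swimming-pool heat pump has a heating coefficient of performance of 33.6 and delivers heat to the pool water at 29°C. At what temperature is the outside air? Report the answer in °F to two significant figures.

68 °F

COP_HP = T_H/(T_H − T_C) gives T_H − T_C = T_H/COP.
With T_H = 302.15 K, T_C = 302.15 × (1 − 1/33.6) = 293.16 K.
Converting, 293.16 K = 68.01°F.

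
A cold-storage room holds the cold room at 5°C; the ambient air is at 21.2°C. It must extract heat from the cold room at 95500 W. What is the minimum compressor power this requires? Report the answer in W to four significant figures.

5562 W

In absolute terms T_C = 278.15 K and T_H = 294.35 K, so ΔT = 16.20 K.
COP_Carnot = T_C/ΔT = 278.15/16.20 = 17.17.
Ẇ_min = Q̇/COP_Carnot = 95500/17.17 = 5562 W.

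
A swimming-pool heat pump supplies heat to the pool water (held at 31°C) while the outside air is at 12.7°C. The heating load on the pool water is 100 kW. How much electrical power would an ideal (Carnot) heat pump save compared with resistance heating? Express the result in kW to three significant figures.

94.0 kW

In absolute terms T_C = 285.85 K and T_H = 304.15 K, so ΔT = 18.30 K.
COP_Carnot = T_H/ΔT = 304.15/18.30 = 16.62.
Resistance heating needs Ẇ_res = Q̇_H = 100.0 kW; the reversible heat pump needs only Ẇ_hp = Q̇_H/COP = 6.017 kW.
Saving = 100.0 − 6.017 = 93.98 kW.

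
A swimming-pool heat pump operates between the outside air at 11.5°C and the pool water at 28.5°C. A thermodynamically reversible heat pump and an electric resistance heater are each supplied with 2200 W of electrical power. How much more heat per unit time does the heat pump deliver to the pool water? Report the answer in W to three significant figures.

In absolute terms T_C = 284.65 K and T_H = 301.65 K, so ΔT = 17.00 K.
COP_Carnot = T_H/ΔT = 301.65/17.00 = 17.74.
The heat pump delivers Q̇_H = COP × Ẇ = 39040 W; the resistance heater delivers Ẇ = 2200 W.
Extra = (COP − 1)·Ẇ = 36840 W.

36800 W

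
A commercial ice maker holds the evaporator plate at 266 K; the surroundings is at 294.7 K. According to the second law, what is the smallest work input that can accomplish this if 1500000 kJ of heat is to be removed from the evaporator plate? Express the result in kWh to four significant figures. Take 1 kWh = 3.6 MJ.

The reservoir spacing is ΔT = 294.7 − 266 = 28.70 K.
The reversible limit is COP_R = T_C/ΔT = 9.268, so W_min = Q_C/COP = Q_C·ΔT/T_C.
W_min = 1500000 × 28.70/266.00 = 161800 kJ = 44.96 kWh.

44.96 kWh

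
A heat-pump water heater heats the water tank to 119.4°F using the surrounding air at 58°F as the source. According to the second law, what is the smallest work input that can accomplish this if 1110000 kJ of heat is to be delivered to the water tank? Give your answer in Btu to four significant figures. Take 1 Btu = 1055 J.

In absolute terms T_C = 287.59 K and T_H = 321.71 K, so ΔT = 34.11 K.
The reversible limit is COP_HP = T_H/ΔT = 9.431, so W_min = Q_H/COP = Q_H·ΔT/T_H.
W_min = 1110000 × 34.11/321.71 = 117700 kJ = 111600 Btu.

111600 Btu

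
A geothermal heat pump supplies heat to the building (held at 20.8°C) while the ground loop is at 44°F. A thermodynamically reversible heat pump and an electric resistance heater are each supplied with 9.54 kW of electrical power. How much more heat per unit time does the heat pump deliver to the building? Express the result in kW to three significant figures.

In absolute terms T_C = 279.82 K and T_H = 293.95 K, so ΔT = 14.13 K.
COP_Carnot = T_H/ΔT = 293.95/14.13 = 20.80.
The heat pump delivers Q̇_H = COP × Ẇ = 198.4 kW; the resistance heater delivers Ẇ = 9.540 kW.
Extra = (COP − 1)·Ẇ = 188.9 kW.

189 kW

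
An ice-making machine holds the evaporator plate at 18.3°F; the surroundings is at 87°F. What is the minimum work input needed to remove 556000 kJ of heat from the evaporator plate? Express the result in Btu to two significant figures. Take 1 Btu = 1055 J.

In absolute terms T_C = 265.54 K and T_H = 303.71 K, so ΔT = 38.17 K.
The reversible limit is COP_R = T_C/ΔT = 6.957, so W_min = Q_C/COP = Q_C·ΔT/T_C.
W_min = 556000 × 38.17/265.54 = 79920 kJ = 75750 Btu.

76000 Btu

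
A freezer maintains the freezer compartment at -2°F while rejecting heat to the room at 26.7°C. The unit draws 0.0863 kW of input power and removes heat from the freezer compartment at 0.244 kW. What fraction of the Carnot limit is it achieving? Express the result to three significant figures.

0.507

COP_actual = Q̇_C/Ẇ = 0.2440/0.08630 = 2.827.
In absolute terms T_C = 254.26 K and T_H = 299.85 K, so ΔT = 45.59 K.
COP_Carnot = T_C/ΔT = 254.26/45.59 = 5.577.
η_II = COP_actual/COP_Carnot = 2.827/5.577 = 0.5069.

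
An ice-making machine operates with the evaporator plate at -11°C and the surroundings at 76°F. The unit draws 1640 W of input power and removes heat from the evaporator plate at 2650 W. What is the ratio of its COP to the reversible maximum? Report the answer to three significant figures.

COP_actual = Q̇_C/Ẇ = 2650/1640 = 1.616.
In absolute terms T_C = 262.15 K and T_H = 297.59 K, so ΔT = 35.44 K.
COP_Carnot = T_C/ΔT = 262.15/35.44 = 7.396.
η_II = COP_actual/COP_Carnot = 1.616/7.396 = 0.2185.

0.218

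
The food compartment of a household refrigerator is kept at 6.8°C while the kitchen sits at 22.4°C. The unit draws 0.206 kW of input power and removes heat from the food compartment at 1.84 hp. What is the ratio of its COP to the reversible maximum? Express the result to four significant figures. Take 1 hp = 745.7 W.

Converting, Q̇_C = 1.840 hp = 1.372 kW, so COP_actual = Q̇_C/Ẇ = 1.372/0.2060 = 6.661.
In absolute terms T_C = 279.95 K and T_H = 295.55 K, so ΔT = 15.60 K.
COP_Carnot = T_C/ΔT = 279.95/15.60 = 17.95.
η_II = COP_actual/COP_Carnot = 6.661/17.95 = 0.3712.

0.3712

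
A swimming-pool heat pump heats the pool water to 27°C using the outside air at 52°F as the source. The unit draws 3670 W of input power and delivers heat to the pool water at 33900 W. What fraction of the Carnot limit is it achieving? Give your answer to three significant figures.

COP_actual = Q̇_H/Ẇ = 33900/3670 = 9.237.
In absolute terms T_C = 284.26 K and T_H = 300.15 K, so ΔT = 15.89 K.
COP_Carnot = T_H/ΔT = 300.15/15.89 = 18.89.
η_II = COP_actual/COP_Carnot = 9.237/18.89 = 0.4890.

0.489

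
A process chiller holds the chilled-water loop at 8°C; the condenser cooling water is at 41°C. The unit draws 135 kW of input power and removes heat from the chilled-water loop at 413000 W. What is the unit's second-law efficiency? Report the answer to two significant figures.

Converting, Q̇_C = 413000 W = 413.0 kW, so COP_actual = Q̇_C/Ẇ = 413.0/135.0 = 3.059.
In absolute terms T_C = 281.15 K and T_H = 314.15 K, so ΔT = 33.00 K.
COP_Carnot = T_C/ΔT = 281.15/33.00 = 8.520.
η_II = COP_actual/COP_Carnot = 3.059/8.520 = 0.3591.

0.36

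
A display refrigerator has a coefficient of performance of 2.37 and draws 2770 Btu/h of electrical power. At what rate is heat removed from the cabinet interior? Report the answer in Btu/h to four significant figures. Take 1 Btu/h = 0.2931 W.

6565 Btu/h

Q̇_C = COP × Ẇ = 2.37 × 2770 = 6565 Btu/h.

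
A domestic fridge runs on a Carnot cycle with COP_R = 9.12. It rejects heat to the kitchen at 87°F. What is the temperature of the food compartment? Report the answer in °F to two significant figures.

33 °F

For a Carnot refrigerator COP_R = T_C/(T_H − T_C), so T_C = COP·T_H/(1 + COP).
With T_H = 303.71 K, T_C = 9.12 × 303.71/10.12 = 273.70 K.
Converting, 273.70 K = 32.98°F.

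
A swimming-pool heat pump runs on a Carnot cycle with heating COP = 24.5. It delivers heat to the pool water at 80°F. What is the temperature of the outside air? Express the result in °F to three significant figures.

58.0 °F

COP_HP = T_H/(T_H − T_C) gives T_H − T_C = T_H/COP.
With T_H = 299.82 K, T_C = 299.82 × (1 − 1/24.5) = 287.58 K.
Converting, 287.58 K = 57.97°F.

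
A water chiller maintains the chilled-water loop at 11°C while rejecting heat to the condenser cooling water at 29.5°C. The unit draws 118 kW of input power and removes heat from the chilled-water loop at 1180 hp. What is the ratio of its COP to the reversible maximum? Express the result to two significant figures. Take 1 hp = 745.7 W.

0.49

Converting, Q̇_C = 1180 hp = 879.9 kW, so COP_actual = Q̇_C/Ẇ = 879.9/118.0 = 7.457.
In absolute terms T_C = 284.15 K and T_H = 302.65 K, so ΔT = 18.50 K.
COP_Carnot = T_C/ΔT = 284.15/18.50 = 15.36.
η_II = COP_actual/COP_Carnot = 7.457/15.36 = 0.4855.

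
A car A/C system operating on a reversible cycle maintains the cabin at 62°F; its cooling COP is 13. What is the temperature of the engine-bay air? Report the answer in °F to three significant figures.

102 °F

COP_R = T_C/(T_H − T_C) gives T_H − T_C = T_C/COP.
With T_C = 289.82 K, T_H = 289.82 × (1 + 1/13) = 312.11 K.
Converting, 312.11 K = 102.13°F.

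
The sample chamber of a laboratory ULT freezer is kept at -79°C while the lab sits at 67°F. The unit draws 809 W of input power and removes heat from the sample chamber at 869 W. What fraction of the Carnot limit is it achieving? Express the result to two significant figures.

0.54

COP_actual = Q̇_C/Ẇ = 869.0/809.0 = 1.074.
In absolute terms T_C = 194.15 K and T_H = 292.59 K, so ΔT = 98.44 K.
COP_Carnot = T_C/ΔT = 194.15/98.44 = 1.972.
η_II = COP_actual/COP_Carnot = 1.074/1.972 = 0.5447.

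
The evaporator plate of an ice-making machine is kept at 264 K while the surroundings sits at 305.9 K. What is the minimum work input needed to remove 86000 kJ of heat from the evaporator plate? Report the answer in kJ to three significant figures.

The reservoir spacing is ΔT = 305.9 − 264 = 41.90 K.
The reversible limit is COP_R = T_C/ΔT = 6.301, so W_min = Q_C/COP = Q_C·ΔT/T_C.
W_min = 86000 × 41.90/264.00 = 13650 kJ.

13600 kJ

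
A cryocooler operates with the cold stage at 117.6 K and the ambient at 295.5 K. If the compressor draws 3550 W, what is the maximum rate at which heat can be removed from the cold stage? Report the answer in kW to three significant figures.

2.35 kW

The reservoir spacing is ΔT = 295.5 − 117.6 = 177.9 K.
COP_Carnot = T_C/ΔT = 117.60/177.9 = 0.6610.
Q̇_max = COP_Carnot × Ẇ = 0.6610 × 3550 W = 2347 W = 2.347 kW.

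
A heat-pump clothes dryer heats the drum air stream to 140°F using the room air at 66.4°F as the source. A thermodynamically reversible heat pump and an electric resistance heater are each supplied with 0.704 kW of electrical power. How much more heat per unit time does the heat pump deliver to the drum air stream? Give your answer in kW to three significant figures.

5.03 kW

In absolute terms T_C = 292.26 K and T_H = 333.15 K, so ΔT = 40.89 K.
COP_Carnot = T_H/ΔT = 333.15/40.89 = 8.148.
The heat pump delivers Q̇_H = COP × Ẇ = 5.736 kW; the resistance heater delivers Ẇ = 0.7040 kW.
Extra = (COP − 1)·Ẇ = 5.032 kW.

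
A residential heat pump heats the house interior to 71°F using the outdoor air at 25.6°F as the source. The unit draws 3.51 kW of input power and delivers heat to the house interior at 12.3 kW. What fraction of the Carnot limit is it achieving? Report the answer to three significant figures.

COP_actual = Q̇_H/Ẇ = 12.30/3.510 = 3.504.
In absolute terms T_C = 269.59 K and T_H = 294.82 K, so ΔT = 25.22 K.
COP_Carnot = T_H/ΔT = 294.82/25.22 = 11.69.
η_II = COP_actual/COP_Carnot = 3.504/11.69 = 0.2998.

0.300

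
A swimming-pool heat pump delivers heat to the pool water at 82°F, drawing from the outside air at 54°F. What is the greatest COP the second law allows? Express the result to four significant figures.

In absolute terms T_C = 285.37 K and T_H = 300.93 K, so ΔT = 15.56 K.
For a reversible cycle, COP_Carnot = T_H/ΔT = 300.93/15.56 = 19.35.

19.35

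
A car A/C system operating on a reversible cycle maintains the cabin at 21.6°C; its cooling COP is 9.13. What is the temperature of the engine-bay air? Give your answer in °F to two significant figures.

130 °F

COP_R = T_C/(T_H − T_C) gives T_H − T_C = T_C/COP.
With T_C = 294.75 K, T_H = 294.75 × (1 + 1/9.13) = 327.03 K.
Converting, 327.03 K = 128.99°F.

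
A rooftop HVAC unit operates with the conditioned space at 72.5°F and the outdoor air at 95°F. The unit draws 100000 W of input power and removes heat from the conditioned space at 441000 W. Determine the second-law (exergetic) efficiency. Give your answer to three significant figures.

0.186

COP_actual = Q̇_C/Ẇ = 441000/100000 = 4.410.
In absolute terms T_C = 295.65 K and T_H = 308.15 K, so ΔT = 12.50 K.
COP_Carnot = T_C/ΔT = 295.65/12.50 = 23.65.
η_II = COP_actual/COP_Carnot = 4.410/23.65 = 0.1865.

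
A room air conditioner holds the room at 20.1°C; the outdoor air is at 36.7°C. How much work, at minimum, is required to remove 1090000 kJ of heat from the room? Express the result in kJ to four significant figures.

In absolute terms T_C = 293.25 K and T_H = 309.85 K, so ΔT = 16.60 K.
The reversible limit is COP_R = T_C/ΔT = 17.67, so W_min = Q_C/COP = Q_C·ΔT/T_C.
W_min = 1090000 × 16.60/293.25 = 61700 kJ.

61700 kJ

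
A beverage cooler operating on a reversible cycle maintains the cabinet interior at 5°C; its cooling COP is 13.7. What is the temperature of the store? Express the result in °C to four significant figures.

25.30 °C

COP_R = T_C/(T_H − T_C) gives T_H − T_C = T_C/COP.
With T_C = 278.15 K, T_H = 278.15 × (1 + 1/13.7) = 298.45 K.
Converting, 298.45 K = 25.30°C.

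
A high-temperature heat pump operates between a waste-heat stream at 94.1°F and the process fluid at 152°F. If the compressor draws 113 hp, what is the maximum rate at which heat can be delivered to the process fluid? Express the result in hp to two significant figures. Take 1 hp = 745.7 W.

In absolute terms T_C = 307.65 K and T_H = 339.82 K, so ΔT = 32.17 K.
COP_Carnot = T_H/ΔT = 339.82/32.17 = 10.56.
Q̇_max = COP_Carnot × Ẇ = 10.56 × 113.0 hp = 1194 hp.

1200 hp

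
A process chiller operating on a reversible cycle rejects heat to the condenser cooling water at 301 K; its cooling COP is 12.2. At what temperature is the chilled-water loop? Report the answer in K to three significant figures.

278 K

For a Carnot refrigerator COP_R = T_C/(T_H − T_C), so T_C = COP·T_H/(1 + COP).
With T_H = 301.00 K, T_C = 12.2 × 301.00/13.20 = 278.20 K.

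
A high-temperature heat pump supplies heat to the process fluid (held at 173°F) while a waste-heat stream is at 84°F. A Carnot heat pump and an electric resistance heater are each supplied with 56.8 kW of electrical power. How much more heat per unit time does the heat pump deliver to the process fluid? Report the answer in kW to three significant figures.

347 kW

In absolute terms T_C = 302.04 K and T_H = 351.48 K, so ΔT = 49.44 K.
COP_Carnot = T_H/ΔT = 351.48/49.44 = 7.109.
The heat pump delivers Q̇_H = COP × Ẇ = 403.8 kW; the resistance heater delivers Ẇ = 56.80 kW.
Extra = (COP − 1)·Ẇ = 347.0 kW.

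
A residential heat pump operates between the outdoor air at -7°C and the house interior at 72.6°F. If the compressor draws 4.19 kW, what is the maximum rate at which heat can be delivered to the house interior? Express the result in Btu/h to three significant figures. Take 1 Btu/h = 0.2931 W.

143000 Btu/h

In absolute terms T_C = 266.15 K and T_H = 295.71 K, so ΔT = 29.56 K.
COP_Carnot = T_H/ΔT = 295.71/29.56 = 10.01.
Q̇_max = COP_Carnot × Ẇ = 10.01 × 4.190 kW = 41.92 kW = 143000 Btu/h.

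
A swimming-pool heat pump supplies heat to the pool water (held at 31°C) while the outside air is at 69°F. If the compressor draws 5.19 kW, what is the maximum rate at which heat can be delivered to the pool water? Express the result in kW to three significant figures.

In absolute terms T_C = 293.71 K and T_H = 304.15 K, so ΔT = 10.44 K.
COP_Carnot = T_H/ΔT = 304.15/10.44 = 29.12.
Q̇_max = COP_Carnot × Ẇ = 29.12 × 5.190 kW = 151.1 kW.

151 kW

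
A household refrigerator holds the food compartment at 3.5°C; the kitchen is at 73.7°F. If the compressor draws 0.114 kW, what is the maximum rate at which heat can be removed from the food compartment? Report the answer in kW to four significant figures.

1.604 kW

In absolute terms T_C = 276.65 K and T_H = 296.32 K, so ΔT = 19.67 K.
COP_Carnot = T_C/ΔT = 276.65/19.67 = 14.07.
Q̇_max = COP_Carnot × Ẇ = 14.07 × 0.1140 kW = 1.604 kW.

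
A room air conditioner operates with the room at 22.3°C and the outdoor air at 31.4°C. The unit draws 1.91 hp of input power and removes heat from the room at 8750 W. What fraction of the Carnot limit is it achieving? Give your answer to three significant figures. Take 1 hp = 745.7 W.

0.189

Converting, Q̇_C = 8750 W = 11.73 hp, so COP_actual = Q̇_C/Ẇ = 11.73/1.910 = 6.143.
In absolute terms T_C = 295.45 K and T_H = 304.55 K, so ΔT = 9.100 K.
COP_Carnot = T_C/ΔT = 295.45/9.100 = 32.47.
η_II = COP_actual/COP_Carnot = 6.143/32.47 = 0.1892.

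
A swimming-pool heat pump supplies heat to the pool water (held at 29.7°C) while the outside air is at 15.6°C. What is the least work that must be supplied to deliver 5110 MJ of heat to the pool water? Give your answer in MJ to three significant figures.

238 MJ

In absolute terms T_C = 288.75 K and T_H = 302.85 K, so ΔT = 14.10 K.
The reversible limit is COP_HP = T_H/ΔT = 21.48, so W_min = Q_H/COP = Q_H·ΔT/T_H.
W_min = 5110 × 14.10/302.85 = 237.9 MJ.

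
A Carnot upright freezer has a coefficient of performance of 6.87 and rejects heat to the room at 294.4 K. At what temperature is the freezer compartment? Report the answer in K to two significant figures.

260 K

For a Carnot refrigerator COP_R = T_C/(T_H − T_C), so T_C = COP·T_H/(1 + COP).
With T_H = 294.40 K, T_C = 6.87 × 294.40/7.870 = 256.99 K.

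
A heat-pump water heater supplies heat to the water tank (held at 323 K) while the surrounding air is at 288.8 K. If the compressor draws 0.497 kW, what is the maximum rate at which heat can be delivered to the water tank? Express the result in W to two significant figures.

The reservoir spacing is ΔT = 323 − 288.8 = 34.20 K.
COP_Carnot = T_H/ΔT = 323.00/34.20 = 9.444.
Q̇_max = COP_Carnot × Ẇ = 9.444 × 0.4970 kW = 4.694 kW = 4694 W.

4700 W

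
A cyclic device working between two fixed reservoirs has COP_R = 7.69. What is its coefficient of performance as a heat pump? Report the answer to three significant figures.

8.69

The first law on one cycle gives Q_H = Q_C + W, so Q_H/W = Q_C/W + 1.
COP_HP = COP_R + 1 = 7.69 + 1 = 8.69.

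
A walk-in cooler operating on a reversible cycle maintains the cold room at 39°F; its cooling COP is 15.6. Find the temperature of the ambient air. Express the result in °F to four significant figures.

70.97 °F

COP_R = T_C/(T_H − T_C) gives T_H − T_C = T_C/COP.
With T_C = 277.04 K, T_H = 277.04 × (1 + 1/15.6) = 294.80 K.
Converting, 294.80 K = 70.97°F.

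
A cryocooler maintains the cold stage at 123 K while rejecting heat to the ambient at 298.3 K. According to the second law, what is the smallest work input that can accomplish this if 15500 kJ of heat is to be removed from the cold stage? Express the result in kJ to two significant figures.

22000 kJ

The reservoir spacing is ΔT = 298.3 − 123 = 175.3 K.
The reversible limit is COP_R = T_C/ΔT = 0.7017, so W_min = Q_C/COP = Q_C·ΔT/T_C.
W_min = 15500 × 175.3/123.00 = 22090 kJ.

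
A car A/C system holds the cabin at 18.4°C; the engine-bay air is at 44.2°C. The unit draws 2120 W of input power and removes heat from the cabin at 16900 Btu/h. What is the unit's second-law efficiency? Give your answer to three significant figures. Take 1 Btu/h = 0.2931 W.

0.207

Converting, Q̇_C = 16900 Btu/h = 4953 W, so COP_actual = Q̇_C/Ẇ = 4953/2120 = 2.337.
In absolute terms T_C = 291.55 K and T_H = 317.35 K, so ΔT = 25.80 K.
COP_Carnot = T_C/ΔT = 291.55/25.80 = 11.30.
η_II = COP_actual/COP_Carnot = 2.337/11.30 = 0.2068.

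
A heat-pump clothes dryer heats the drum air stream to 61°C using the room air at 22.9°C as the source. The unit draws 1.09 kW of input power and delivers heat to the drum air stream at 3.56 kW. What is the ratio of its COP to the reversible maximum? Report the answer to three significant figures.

0.372

COP_actual = Q̇_H/Ẇ = 3.560/1.090 = 3.266.
In absolute terms T_C = 296.05 K and T_H = 334.15 K, so ΔT = 38.10 K.
COP_Carnot = T_H/ΔT = 334.15/38.10 = 8.770.
η_II = COP_actual/COP_Carnot = 3.266/8.770 = 0.3724.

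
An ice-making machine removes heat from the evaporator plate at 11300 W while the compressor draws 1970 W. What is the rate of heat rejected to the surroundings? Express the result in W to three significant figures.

For a cyclic device the first law requires Q̇_H = Q̇_C + Ẇ.
Q̇_H = Q̇_C + Ẇ = 13270 W.

13300 W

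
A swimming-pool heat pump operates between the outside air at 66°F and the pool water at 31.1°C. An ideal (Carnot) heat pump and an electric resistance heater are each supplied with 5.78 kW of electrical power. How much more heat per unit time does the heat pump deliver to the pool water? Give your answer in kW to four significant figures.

138.2 kW

In absolute terms T_C = 292.04 K and T_H = 304.25 K, so ΔT = 12.21 K.
COP_Carnot = T_H/ΔT = 304.25/12.21 = 24.92.
The heat pump delivers Q̇_H = COP × Ẇ = 144.0 kW; the resistance heater delivers Ẇ = 5.780 kW.
Extra = (COP − 1)·Ẇ = 138.2 kW.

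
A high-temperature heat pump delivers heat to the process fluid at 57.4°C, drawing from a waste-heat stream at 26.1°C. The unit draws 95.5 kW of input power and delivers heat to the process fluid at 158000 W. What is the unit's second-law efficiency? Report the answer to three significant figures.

0.157

Converting, Q̇_H = 158000 W = 158.0 kW, so COP_actual = Q̇_H/Ẇ = 158.0/95.50 = 1.654.
In absolute terms T_C = 299.25 K and T_H = 330.55 K, so ΔT = 31.30 K.
COP_Carnot = T_H/ΔT = 330.55/31.30 = 10.56.
η_II = COP_actual/COP_Carnot = 1.654/10.56 = 0.1567.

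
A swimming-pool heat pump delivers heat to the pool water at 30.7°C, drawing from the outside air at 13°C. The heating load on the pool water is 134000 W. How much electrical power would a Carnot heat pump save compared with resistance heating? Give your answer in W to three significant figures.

126000 W

In absolute terms T_C = 286.15 K and T_H = 303.85 K, so ΔT = 17.70 K.
COP_Carnot = T_H/ΔT = 303.85/17.70 = 17.17.
Resistance heating needs Ẇ_res = Q̇_H = 134000 W; the reversible heat pump needs only Ẇ_hp = Q̇_H/COP = 7806 W.
Saving = 134000 − 7806 = 126200 W.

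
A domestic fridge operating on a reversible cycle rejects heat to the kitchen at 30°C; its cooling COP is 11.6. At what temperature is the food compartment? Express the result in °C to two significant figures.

5.9 °C

For a Carnot refrigerator COP_R = T_C/(T_H − T_C), so T_C = COP·T_H/(1 + COP).
With T_H = 303.15 K, T_C = 11.6 × 303.15/12.60 = 279.09 K.
Converting, 279.09 K = 5.94°C.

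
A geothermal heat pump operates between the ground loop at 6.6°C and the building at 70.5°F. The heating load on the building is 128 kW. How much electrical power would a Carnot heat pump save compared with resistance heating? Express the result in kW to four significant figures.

121.6 kW

In absolute terms T_C = 279.75 K and T_H = 294.54 K, so ΔT = 14.79 K.
COP_Carnot = T_H/ΔT = 294.54/14.79 = 19.92.
Resistance heating needs Ẇ_res = Q̇_H = 128.0 kW; the reversible heat pump needs only Ẇ_hp = Q̇_H/COP = 6.427 kW.
Saving = 128.0 − 6.427 = 121.6 kW.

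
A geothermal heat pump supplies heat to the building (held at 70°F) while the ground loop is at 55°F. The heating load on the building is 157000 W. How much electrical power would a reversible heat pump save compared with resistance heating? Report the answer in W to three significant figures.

153000 W

In absolute terms T_C = 285.93 K and T_H = 294.26 K, so ΔT = 8.333 K.
COP_Carnot = T_H/ΔT = 294.26/8.333 = 35.31.
Resistance heating needs Ẇ_res = Q̇_H = 157000 W; the reversible heat pump needs only Ẇ_hp = Q̇_H/COP = 4446 W.
Saving = 157000 − 4446 = 152600 W.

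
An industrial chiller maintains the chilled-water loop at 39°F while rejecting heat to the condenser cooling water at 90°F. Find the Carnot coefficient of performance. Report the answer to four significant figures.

In absolute terms T_C = 277.04 K and T_H = 305.37 K, so ΔT = 28.33 K.
For a reversible cycle, COP_Carnot = T_C/ΔT = 277.04/28.33 = 9.778.

9.778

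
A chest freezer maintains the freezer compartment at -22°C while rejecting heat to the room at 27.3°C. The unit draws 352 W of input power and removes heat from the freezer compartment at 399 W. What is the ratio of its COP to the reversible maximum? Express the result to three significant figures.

0.223

COP_actual = Q̇_C/Ẇ = 399.0/352.0 = 1.134.
In absolute terms T_C = 251.15 K and T_H = 300.45 K, so ΔT = 49.30 K.
COP_Carnot = T_C/ΔT = 251.15/49.30 = 5.094.
η_II = COP_actual/COP_Carnot = 1.134/5.094 = 0.2225.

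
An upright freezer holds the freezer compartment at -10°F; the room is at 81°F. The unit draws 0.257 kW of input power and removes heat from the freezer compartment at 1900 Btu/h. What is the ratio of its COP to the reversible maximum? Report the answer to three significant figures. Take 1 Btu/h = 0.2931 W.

0.439

Converting, Q̇_C = 1900 Btu/h = 0.5569 kW, so COP_actual = Q̇_C/Ẇ = 0.5569/0.2570 = 2.167.
In absolute terms T_C = 249.82 K and T_H = 300.37 K, so ΔT = 50.56 K.
COP_Carnot = T_C/ΔT = 249.82/50.56 = 4.941.
η_II = COP_actual/COP_Carnot = 2.167/4.941 = 0.4385.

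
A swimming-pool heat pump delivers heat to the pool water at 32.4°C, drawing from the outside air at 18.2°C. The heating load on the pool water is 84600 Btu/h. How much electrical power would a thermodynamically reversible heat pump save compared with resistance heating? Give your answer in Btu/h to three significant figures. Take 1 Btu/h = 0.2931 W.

80700 Btu/h

In absolute terms T_C = 291.35 K and T_H = 305.55 K, so ΔT = 14.20 K.
COP_Carnot = T_H/ΔT = 305.55/14.20 = 21.52.
Resistance heating needs Ẇ_res = Q̇_H = 84600 Btu/h; the reversible heat pump needs only Ẇ_hp = Q̇_H/COP = 3932 Btu/h.
Saving = 84600 − 3932 = 80670 Btu/h.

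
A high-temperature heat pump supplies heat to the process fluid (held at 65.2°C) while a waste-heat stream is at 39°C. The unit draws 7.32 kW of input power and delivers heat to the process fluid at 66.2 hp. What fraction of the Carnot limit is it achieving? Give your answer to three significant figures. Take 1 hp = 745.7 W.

Converting, Q̇_H = 66.20 hp = 49.37 kW, so COP_actual = Q̇_H/Ẇ = 49.37/7.320 = 6.744.
In absolute terms T_C = 312.15 K and T_H = 338.35 K, so ΔT = 26.20 K.
COP_Carnot = T_H/ΔT = 338.35/26.20 = 12.91.
η_II = COP_actual/COP_Carnot = 6.744/12.91 = 0.5222.

0.522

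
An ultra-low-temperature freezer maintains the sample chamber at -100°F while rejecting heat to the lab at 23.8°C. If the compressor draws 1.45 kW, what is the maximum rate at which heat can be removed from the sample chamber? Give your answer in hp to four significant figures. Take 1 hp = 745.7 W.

In absolute terms T_C = 199.82 K and T_H = 296.95 K, so ΔT = 97.13 K.
COP_Carnot = T_C/ΔT = 199.82/97.13 = 2.057.
Q̇_max = COP_Carnot × Ẇ = 2.057 × 1.450 kW = 2.983 kW = 4.000 hp.

4.000 hp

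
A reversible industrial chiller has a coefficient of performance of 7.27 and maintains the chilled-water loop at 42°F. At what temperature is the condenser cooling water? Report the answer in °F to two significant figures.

COP_R = T_C/(T_H − T_C) gives T_H − T_C = T_C/COP.
With T_C = 278.71 K, T_H = 278.71 × (1 + 1/7.27) = 317.04 K.
Converting, 317.04 K = 111.01°F.

110 °F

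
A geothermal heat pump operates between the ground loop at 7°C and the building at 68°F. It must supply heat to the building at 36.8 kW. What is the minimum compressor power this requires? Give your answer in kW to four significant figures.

1.632 kW

In absolute terms T_C = 280.15 K and T_H = 293.15 K, so ΔT = 13.00 K.
COP_Carnot = T_H/ΔT = 293.15/13.00 = 22.55.
Ẇ_min = Q̇/COP_Carnot = 36.80/22.55 = 1.632 kW.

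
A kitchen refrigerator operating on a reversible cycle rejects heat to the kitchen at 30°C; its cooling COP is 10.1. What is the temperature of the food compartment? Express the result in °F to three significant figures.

36.8 °F

For a Carnot refrigerator COP_R = T_C/(T_H − T_C), so T_C = COP·T_H/(1 + COP).
With T_H = 303.15 K, T_C = 10.1 × 303.15/11.10 = 275.84 K.
Converting, 275.84 K = 36.84°F.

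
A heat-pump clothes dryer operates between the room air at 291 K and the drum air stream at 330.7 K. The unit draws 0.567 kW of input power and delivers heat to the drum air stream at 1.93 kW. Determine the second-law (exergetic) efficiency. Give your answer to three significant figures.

0.409

COP_actual = Q̇_H/Ẇ = 1.930/0.5670 = 3.404.
The reservoir spacing is ΔT = 330.7 − 291 = 39.70 K.
COP_Carnot = T_H/ΔT = 330.70/39.70 = 8.330.
η_II = COP_actual/COP_Carnot = 3.404/8.330 = 0.4086.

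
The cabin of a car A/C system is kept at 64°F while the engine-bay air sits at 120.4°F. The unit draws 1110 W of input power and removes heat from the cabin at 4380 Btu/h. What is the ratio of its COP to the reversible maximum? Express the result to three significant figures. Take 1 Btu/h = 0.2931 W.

Converting, Q̇_C = 4380 Btu/h = 1284 W, so COP_actual = Q̇_C/Ẇ = 1284/1110 = 1.157.
In absolute terms T_C = 290.93 K and T_H = 322.26 K, so ΔT = 31.33 K.
COP_Carnot = T_C/ΔT = 290.93/31.33 = 9.285.
η_II = COP_actual/COP_Carnot = 1.157/9.285 = 0.1246.

0.125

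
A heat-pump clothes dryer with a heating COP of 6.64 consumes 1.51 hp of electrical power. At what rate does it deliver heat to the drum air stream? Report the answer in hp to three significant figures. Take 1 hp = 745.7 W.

Q̇_H = COP_HP × Ẇ = 6.64 × 1.510 = 10.03 hp.

10.0 hp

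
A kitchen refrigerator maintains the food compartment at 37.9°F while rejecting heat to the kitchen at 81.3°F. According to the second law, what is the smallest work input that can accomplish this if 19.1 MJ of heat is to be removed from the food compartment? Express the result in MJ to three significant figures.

In absolute terms T_C = 276.43 K and T_H = 300.54 K, so ΔT = 24.11 K.
The reversible limit is COP_R = T_C/ΔT = 11.46, so W_min = Q_C/COP = Q_C·ΔT/T_C.
W_min = 19.10 × 24.11/276.43 = 1.666 MJ.

1.67 MJ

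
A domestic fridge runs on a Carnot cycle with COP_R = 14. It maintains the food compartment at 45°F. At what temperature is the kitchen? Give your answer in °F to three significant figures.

COP_R = T_C/(T_H − T_C) gives T_H − T_C = T_C/COP.
With T_C = 280.37 K, T_H = 280.37 × (1 + 1/14) = 300.40 K.
Converting, 300.40 K = 81.05°F.

81.0 °F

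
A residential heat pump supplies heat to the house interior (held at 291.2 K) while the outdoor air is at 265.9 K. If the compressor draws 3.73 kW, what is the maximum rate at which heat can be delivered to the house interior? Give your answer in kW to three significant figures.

The reservoir spacing is ΔT = 291.2 − 265.9 = 25.30 K.
COP_Carnot = T_H/ΔT = 291.20/25.30 = 11.51.
Q̇_max = COP_Carnot × Ẇ = 11.51 × 3.730 kW = 42.93 kW.

42.9 kW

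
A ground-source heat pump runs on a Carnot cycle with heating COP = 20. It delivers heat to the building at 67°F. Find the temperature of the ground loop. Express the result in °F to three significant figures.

40.7 °F

COP_HP = T_H/(T_H − T_C) gives T_H − T_C = T_H/COP.
With T_H = 292.59 K, T_C = 292.59 × (1 − 1/20) = 277.96 K.
Converting, 277.96 K = 40.67°F.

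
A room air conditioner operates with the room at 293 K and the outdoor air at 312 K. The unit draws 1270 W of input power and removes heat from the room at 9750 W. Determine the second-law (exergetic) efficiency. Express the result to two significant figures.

0.50

COP_actual = Q̇_C/Ẇ = 9750/1270 = 7.677.
The reservoir spacing is ΔT = 312 − 293 = 19.00 K.
COP_Carnot = T_C/ΔT = 293.00/19.00 = 15.42.
η_II = COP_actual/COP_Carnot = 7.677/15.42 = 0.4978.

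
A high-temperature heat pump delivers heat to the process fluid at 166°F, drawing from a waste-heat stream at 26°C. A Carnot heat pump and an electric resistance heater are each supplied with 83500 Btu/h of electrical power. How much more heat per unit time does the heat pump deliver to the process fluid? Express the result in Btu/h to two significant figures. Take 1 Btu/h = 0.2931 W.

In absolute terms T_C = 299.15 K and T_H = 347.59 K, so ΔT = 48.44 K.
COP_Carnot = T_H/ΔT = 347.59/48.44 = 7.175.
The heat pump delivers Q̇_H = COP × Ẇ = 599100 Btu/h; the resistance heater delivers Ẇ = 83500 Btu/h.
Extra = (COP − 1)·Ẇ = 515600 Btu/h.

520000 Btu/h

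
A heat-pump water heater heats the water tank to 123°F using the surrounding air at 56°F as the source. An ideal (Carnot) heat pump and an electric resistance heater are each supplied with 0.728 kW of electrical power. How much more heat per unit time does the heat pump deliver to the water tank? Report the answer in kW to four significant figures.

5.603 kW

In absolute terms T_C = 286.48 K and T_H = 323.71 K, so ΔT = 37.22 K.
COP_Carnot = T_H/ΔT = 323.71/37.22 = 8.697.
The heat pump delivers Q̇_H = COP × Ẇ = 6.331 kW; the resistance heater delivers Ẇ = 0.7280 kW.
Extra = (COP − 1)·Ẇ = 5.603 kW.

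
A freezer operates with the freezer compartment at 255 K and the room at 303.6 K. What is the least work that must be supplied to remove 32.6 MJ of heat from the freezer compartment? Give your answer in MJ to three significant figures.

The reservoir spacing is ΔT = 303.6 − 255 = 48.60 K.
The reversible limit is COP_R = T_C/ΔT = 5.247, so W_min = Q_C/COP = Q_C·ΔT/T_C.
W_min = 32.60 × 48.60/255.00 = 6.213 MJ.

6.21 MJ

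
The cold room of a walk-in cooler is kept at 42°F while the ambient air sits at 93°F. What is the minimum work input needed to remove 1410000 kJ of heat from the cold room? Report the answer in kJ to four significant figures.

In absolute terms T_C = 278.71 K and T_H = 307.04 K, so ΔT = 28.33 K.
The reversible limit is COP_R = T_C/ΔT = 9.837, so W_min = Q_C/COP = Q_C·ΔT/T_C.
W_min = 1410000 × 28.33/278.71 = 143300 kJ.

143300 kJ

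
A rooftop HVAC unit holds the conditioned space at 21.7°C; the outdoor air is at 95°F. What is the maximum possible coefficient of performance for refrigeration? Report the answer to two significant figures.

In absolute terms T_C = 294.85 K and T_H = 308.15 K, so ΔT = 13.30 K.
For a reversible cycle, COP_Carnot = T_C/ΔT = 294.85/13.30 = 22.17.

22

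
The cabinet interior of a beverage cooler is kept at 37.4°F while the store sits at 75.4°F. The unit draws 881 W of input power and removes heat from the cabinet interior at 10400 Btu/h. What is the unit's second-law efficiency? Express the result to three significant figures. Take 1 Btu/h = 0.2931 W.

Converting, Q̇_C = 10400 Btu/h = 3048 W, so COP_actual = Q̇_C/Ẇ = 3048/881.0 = 3.460.
In absolute terms T_C = 276.15 K and T_H = 297.26 K, so ΔT = 21.11 K.
COP_Carnot = T_C/ΔT = 276.15/21.11 = 13.08.
η_II = COP_actual/COP_Carnot = 3.460/13.08 = 0.2645.

0.265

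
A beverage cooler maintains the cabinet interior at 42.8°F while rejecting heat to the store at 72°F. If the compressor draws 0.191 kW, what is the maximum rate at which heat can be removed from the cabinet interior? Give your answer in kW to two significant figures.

In absolute terms T_C = 279.15 K and T_H = 295.37 K, so ΔT = 16.22 K.
COP_Carnot = T_C/ΔT = 279.15/16.22 = 17.21.
Q̇_max = COP_Carnot × Ẇ = 17.21 × 0.1910 kW = 3.287 kW.

3.3 kW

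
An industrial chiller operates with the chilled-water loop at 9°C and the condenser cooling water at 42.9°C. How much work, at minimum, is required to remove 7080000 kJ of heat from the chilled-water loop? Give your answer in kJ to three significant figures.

851000 kJ

In absolute terms T_C = 282.15 K and T_H = 316.05 K, so ΔT = 33.90 K.
The reversible limit is COP_R = T_C/ΔT = 8.323, so W_min = Q_C/COP = Q_C·ΔT/T_C.
W_min = 7080000 × 33.90/282.15 = 850700 kJ.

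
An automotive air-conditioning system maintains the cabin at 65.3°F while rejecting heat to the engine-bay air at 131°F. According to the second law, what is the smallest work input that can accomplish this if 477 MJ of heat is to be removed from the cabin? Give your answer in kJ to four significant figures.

59700 kJ

In absolute terms T_C = 291.65 K and T_H = 328.15 K, so ΔT = 36.50 K.
The reversible limit is COP_R = T_C/ΔT = 7.990, so W_min = Q_C/COP = Q_C·ΔT/T_C.
W_min = 477.0 × 36.50/291.65 = 59.70 MJ = 59700 kJ.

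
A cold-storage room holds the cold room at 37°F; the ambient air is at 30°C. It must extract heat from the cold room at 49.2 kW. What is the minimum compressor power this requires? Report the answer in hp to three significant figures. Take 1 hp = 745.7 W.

In absolute terms T_C = 275.93 K and T_H = 303.15 K, so ΔT = 27.22 K.
COP_Carnot = T_C/ΔT = 275.93/27.22 = 10.14.
Ẇ_min = Q̇/COP_Carnot = 49.20/10.14 = 4.854 kW = 6.509 hp.

6.51 hp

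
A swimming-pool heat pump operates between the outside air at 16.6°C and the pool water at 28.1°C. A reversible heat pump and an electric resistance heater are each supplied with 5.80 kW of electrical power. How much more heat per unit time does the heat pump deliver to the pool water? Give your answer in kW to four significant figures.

146.1 kW

In absolute terms T_C = 289.75 K and T_H = 301.25 K, so ΔT = 11.50 K.
COP_Carnot = T_H/ΔT = 301.25/11.50 = 26.20.
The heat pump delivers Q̇_H = COP × Ẇ = 151.9 kW; the resistance heater delivers Ẇ = 5.800 kW.
Extra = (COP − 1)·Ẇ = 146.1 kW.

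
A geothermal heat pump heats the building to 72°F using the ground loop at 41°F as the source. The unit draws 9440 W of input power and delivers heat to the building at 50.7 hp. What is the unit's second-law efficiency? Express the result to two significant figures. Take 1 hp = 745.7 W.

Converting, Q̇_H = 50.70 hp = 37810 W, so COP_actual = Q̇_H/Ẇ = 37810/9440 = 4.005.
In absolute terms T_C = 278.15 K and T_H = 295.37 K, so ΔT = 17.22 K.
COP_Carnot = T_H/ΔT = 295.37/17.22 = 17.15.
η_II = COP_actual/COP_Carnot = 4.005/17.15 = 0.2335.

0.23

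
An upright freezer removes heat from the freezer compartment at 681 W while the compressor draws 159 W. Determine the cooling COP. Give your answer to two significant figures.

4.3

The first law gives Q̇_H = Q̇_C + Ẇ, so the three rates are Q̇_C = 681.0, Q̇_H = 840.0, Ẇ = 159.0 W.
COP_R = Q̇_C/Ẇ = 681.0/159.0 = 4.283.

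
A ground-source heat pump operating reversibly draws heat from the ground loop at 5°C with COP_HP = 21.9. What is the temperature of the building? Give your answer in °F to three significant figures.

COP_HP = T_H/(T_H − T_C) rearranges to T_H = COP·T_C/(COP − 1).
With T_C = 278.15 K, T_H = 21.9 × 278.15/20.90 = 291.46 K.
Converting, 291.46 K = 64.96°F.

65.0 °F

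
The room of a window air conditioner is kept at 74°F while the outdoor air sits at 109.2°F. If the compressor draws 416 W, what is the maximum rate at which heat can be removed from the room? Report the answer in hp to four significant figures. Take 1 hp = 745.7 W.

In absolute terms T_C = 296.48 K and T_H = 316.04 K, so ΔT = 19.56 K.
COP_Carnot = T_C/ΔT = 296.48/19.56 = 15.16.
Q̇_max = COP_Carnot × Ẇ = 15.16 × 416.0 W = 6307 W = 8.458 hp.

8.458 hp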